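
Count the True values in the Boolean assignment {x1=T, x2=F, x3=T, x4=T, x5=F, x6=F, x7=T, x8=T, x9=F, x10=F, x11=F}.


The weight is the number of variables assigned True.
True variables: x1, x3, x4, x7, x8.
Weight = 5.

5


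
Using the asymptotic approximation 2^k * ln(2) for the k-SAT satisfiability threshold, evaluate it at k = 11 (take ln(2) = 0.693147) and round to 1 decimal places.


Using the asymptotic formula: threshold ~ 2^k * ln(2).
2^11 = 2048.
2048 * 0.693147 = 1419.6.

1419.6


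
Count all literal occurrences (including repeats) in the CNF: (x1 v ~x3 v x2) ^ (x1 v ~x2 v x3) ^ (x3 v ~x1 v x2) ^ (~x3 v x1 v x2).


Clause lengths: 3, 3, 3, 3.
Sum = 3 + 3 + 3 + 3 = 12.

12


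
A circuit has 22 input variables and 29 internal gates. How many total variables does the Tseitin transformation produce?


The Tseitin transformation introduces one auxiliary variable per gate.
Total variables = inputs + gates = 22 + 29 = 51.

51


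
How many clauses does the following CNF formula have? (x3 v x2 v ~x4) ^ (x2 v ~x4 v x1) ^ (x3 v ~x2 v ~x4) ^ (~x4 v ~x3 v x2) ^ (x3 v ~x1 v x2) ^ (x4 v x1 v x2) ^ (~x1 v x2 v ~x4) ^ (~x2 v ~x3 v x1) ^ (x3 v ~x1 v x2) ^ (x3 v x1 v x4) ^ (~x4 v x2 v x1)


Each group enclosed in parentheses joined by ^ is one clause.
Counting the conjuncts: 11 clauses.

11


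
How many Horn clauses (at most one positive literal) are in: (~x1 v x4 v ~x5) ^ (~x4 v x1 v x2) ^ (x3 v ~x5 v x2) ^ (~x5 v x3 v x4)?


A Horn clause has at most one positive literal.
Clause 1: 1 positive lit(s) -> Horn
Clause 2: 2 positive lit(s) -> not Horn
Clause 3: 2 positive lit(s) -> not Horn
Clause 4: 2 positive lit(s) -> not Horn
Total Horn clauses = 1.

1


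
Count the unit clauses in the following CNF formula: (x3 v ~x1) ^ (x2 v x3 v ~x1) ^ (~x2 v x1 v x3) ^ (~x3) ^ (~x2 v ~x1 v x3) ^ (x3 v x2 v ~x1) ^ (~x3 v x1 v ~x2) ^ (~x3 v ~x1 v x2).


A unit clause contains exactly one literal.
Unit clauses found: (~x3).
Count = 1.

1


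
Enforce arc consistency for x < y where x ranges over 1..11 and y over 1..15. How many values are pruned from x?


For the constraint x < y, x needs a supporting value in y's domain.
x can be at most 14 (one less than y's maximum).
Valid x values from domain: 11 out of 11.
Pruned = 11 - 11 = 0.

0


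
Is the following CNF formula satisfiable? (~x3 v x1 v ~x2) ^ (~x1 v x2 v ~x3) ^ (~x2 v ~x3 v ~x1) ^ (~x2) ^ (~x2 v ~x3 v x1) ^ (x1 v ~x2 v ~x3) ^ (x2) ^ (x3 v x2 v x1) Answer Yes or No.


Check all 8 possible truth assignments.
Number of satisfying assignments found: 0.
The formula is unsatisfiable.

No


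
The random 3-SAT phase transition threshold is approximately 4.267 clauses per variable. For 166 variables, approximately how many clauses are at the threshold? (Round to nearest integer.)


The 3-SAT phase transition occurs at approximately 4.267 clauses per variable.
m = 4.267 * 166 = 708.322.
Rounded to nearest integer: 708.

708


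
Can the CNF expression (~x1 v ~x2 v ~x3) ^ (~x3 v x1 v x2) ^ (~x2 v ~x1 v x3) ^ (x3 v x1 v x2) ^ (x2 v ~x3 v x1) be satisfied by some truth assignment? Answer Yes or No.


Check all 8 possible truth assignments.
Number of satisfying assignments found: 4.
The formula is satisfiable.

Yes


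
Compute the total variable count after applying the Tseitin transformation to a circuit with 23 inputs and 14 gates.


The Tseitin transformation introduces one auxiliary variable per gate.
Total variables = inputs + gates = 23 + 14 = 37.

37


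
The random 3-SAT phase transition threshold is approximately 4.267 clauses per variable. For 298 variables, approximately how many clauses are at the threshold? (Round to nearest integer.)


The 3-SAT phase transition occurs at approximately 4.267 clauses per variable.
m = 4.267 * 298 = 1271.566.
Rounded to nearest integer: 1272.

1272


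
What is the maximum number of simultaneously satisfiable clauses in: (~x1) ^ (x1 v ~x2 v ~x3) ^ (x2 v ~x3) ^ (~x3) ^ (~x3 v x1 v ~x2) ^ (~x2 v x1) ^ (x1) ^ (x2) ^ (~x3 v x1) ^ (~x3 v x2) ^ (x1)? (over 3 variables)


Enumerate all 8 truth assignments.
For each, count how many of the 11 clauses are satisfied.
The formula is not fully satisfiable, so the maximum is below 11.
Maximum simultaneously satisfiable clauses = 10.

10


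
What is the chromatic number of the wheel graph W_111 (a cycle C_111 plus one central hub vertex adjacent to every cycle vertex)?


W_111 consists of the cycle C_111 together with a hub vertex adjacent to every cycle vertex.
The cycle C_111 needs 3 colors (odd cycle -> 3).
The hub is adjacent to every cycle vertex, so it must receive a new color distinct from all of them.
Chromatic number = 3 + 1 = 4.

4


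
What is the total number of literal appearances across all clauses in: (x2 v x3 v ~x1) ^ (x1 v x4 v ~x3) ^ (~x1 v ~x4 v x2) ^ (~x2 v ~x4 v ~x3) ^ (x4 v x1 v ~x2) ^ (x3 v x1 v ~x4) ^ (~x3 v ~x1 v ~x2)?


Clause lengths: 3, 3, 3, 3, 3, 3, 3.
Sum = 3 + 3 + 3 + 3 + 3 + 3 + 3 = 21.

21


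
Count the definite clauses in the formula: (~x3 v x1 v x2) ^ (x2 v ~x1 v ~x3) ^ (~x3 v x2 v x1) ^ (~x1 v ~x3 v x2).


A definite clause has exactly one positive literal.
Clause 1: 2 positive -> not definite
Clause 2: 1 positive -> definite
Clause 3: 2 positive -> not definite
Clause 4: 1 positive -> definite
Definite clause count = 2.

2


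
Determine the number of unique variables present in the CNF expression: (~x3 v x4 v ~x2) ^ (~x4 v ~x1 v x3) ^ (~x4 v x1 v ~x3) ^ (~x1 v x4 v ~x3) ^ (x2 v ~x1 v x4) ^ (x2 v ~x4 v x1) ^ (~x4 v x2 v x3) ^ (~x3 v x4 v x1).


Identify each distinct variable in the formula.
Variables found: x1, x2, x3, x4.
Total distinct variables = 4.

4


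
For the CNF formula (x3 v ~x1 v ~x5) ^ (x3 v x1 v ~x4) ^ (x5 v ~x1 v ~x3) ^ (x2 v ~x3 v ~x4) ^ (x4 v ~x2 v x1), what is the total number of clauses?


Each group enclosed in parentheses joined by ^ is one clause.
Counting the conjuncts: 5 clauses.

5


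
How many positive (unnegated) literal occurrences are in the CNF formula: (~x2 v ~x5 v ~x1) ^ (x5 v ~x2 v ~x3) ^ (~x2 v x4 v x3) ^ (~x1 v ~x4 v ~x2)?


Scan each clause for unnegated literals.
Clause 1: 0 positive; Clause 2: 1 positive; Clause 3: 2 positive; Clause 4: 0 positive.
Total positive literal occurrences = 3.

3


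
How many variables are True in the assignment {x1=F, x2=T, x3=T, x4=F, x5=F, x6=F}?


The weight is the number of variables assigned True.
True variables: x2, x3.
Weight = 2.

2


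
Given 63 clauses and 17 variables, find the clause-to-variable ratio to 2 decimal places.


Clause-to-variable ratio = clauses / variables.
63 / 17 = 3.71.

3.71


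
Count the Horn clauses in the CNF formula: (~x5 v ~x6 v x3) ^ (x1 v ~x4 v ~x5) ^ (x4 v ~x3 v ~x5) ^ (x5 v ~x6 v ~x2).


A Horn clause has at most one positive literal.
Clause 1: 1 positive lit(s) -> Horn
Clause 2: 1 positive lit(s) -> Horn
Clause 3: 1 positive lit(s) -> Horn
Clause 4: 1 positive lit(s) -> Horn
Total Horn clauses = 4.

4


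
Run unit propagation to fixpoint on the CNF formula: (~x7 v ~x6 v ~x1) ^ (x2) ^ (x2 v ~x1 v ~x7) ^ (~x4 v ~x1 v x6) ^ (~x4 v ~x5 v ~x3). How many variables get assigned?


Unit propagation repeatedly assigns the literal in any unit clause, then simplifies.
Assignments in order: x2 = T.
No further unit clauses remain.
Total variables assigned = 1.

1


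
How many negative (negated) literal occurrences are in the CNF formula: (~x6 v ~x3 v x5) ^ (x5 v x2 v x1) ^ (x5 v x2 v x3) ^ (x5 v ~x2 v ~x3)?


Scan each clause for negated literals.
Clause 1: 2 negative; Clause 2: 0 negative; Clause 3: 0 negative; Clause 4: 2 negative.
Total negative literal occurrences = 4.

4


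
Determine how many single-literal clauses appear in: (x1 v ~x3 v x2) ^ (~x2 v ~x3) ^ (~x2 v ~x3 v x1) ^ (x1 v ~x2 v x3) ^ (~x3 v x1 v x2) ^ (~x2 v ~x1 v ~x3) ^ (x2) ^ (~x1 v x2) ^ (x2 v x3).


A unit clause contains exactly one literal.
Unit clauses found: (x2).
Count = 1.

1


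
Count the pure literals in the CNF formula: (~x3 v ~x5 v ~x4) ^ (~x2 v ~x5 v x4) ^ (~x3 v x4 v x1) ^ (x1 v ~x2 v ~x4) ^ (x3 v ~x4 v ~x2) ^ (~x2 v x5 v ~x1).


A pure literal appears in only one polarity across all clauses.
Pure literals: x2 (negative only).
Count = 1.

1


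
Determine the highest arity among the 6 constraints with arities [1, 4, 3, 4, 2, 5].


The arities are: 1, 4, 3, 4, 2, 5.
Scan for the maximum value.
Maximum arity = 5.

5


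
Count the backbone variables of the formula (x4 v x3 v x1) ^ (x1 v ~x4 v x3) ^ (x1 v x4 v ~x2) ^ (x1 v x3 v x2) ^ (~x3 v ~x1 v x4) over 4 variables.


Find all satisfying assignments: 9 model(s).
Check which variables have the same value in every model.
No variable is fixed across all models.
Backbone size = 0.

0


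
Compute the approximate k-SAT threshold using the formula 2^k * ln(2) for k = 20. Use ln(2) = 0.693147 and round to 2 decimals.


Using the asymptotic formula: threshold ~ 2^k * ln(2).
2^20 = 1048576.
1048576 * 0.693147 = 726817.31.

726817.31


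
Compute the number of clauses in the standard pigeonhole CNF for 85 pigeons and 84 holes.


The PHP encoding has two parts:
1) At-least-one-hole clauses: 85 (one per pigeon, each with 84 literals).
2) At-most-one-pigeon-per-hole clauses: 84 holes * C(85,2) = 84 * 3570 = 299880.
Total clauses = 85 + 299880 = 299965.

299965


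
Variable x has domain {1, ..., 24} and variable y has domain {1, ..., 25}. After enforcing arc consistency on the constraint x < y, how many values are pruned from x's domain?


For the constraint x < y, x needs a supporting value in y's domain.
x can be at most 24 (one less than y's maximum).
Valid x values from domain: 24 out of 24.
Pruned = 24 - 24 = 0.

0


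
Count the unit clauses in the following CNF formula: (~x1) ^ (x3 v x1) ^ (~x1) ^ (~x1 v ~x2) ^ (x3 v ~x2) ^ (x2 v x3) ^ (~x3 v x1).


A unit clause contains exactly one literal.
Unit clauses found: (~x1), (~x1).
Count = 2.

2


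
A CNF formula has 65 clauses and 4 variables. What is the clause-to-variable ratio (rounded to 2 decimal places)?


Clause-to-variable ratio = clauses / variables.
65 / 4 = 16.25.

16.25


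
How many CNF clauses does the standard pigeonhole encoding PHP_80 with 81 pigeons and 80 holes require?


The PHP encoding has two parts:
1) At-least-one-hole clauses: 81 (one per pigeon, each with 80 literals).
2) At-most-one-pigeon-per-hole clauses: 80 holes * C(81,2) = 80 * 3240 = 259200.
Total clauses = 81 + 259200 = 259281.

259281


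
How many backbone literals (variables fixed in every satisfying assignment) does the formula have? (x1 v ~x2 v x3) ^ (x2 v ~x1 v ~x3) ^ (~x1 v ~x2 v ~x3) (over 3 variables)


Find all satisfying assignments: 5 model(s).
Check which variables have the same value in every model.
No variable is fixed across all models.
Backbone size = 0.

0


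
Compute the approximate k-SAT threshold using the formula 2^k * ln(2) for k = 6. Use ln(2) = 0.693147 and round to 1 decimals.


Using the asymptotic formula: threshold ~ 2^k * ln(2).
2^6 = 64.
64 * 0.693147 = 44.4.

44.4


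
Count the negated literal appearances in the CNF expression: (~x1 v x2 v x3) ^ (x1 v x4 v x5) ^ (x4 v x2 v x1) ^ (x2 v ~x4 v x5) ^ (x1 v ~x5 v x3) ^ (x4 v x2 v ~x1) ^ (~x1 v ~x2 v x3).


Scan each clause for negated literals.
Clause 1: 1 negative; Clause 2: 0 negative; Clause 3: 0 negative; Clause 4: 1 negative; Clause 5: 1 negative; Clause 6: 1 negative; Clause 7: 2 negative.
Total negative literal occurrences = 6.

6


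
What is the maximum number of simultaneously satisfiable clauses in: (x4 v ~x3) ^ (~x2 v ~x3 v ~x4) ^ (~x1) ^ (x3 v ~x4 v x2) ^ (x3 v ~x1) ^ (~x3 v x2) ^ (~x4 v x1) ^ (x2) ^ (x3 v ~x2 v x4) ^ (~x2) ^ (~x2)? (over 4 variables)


Enumerate all 16 truth assignments.
For each, count how many of the 11 clauses are satisfied.
The formula is not fully satisfiable, so the maximum is below 11.
Maximum simultaneously satisfiable clauses = 10.

10


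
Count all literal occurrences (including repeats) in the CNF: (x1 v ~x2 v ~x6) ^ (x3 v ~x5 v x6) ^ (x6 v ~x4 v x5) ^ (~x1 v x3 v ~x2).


Clause lengths: 3, 3, 3, 3.
Sum = 3 + 3 + 3 + 3 = 12.

12


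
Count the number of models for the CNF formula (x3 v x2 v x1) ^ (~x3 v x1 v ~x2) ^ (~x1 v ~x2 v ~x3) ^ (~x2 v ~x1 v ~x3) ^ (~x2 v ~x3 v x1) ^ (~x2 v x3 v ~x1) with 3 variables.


Enumerate all 8 truth assignments over 3 variables.
Test each against every clause.
Satisfying assignments found: 4.

4


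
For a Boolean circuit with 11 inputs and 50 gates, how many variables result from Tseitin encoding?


The Tseitin transformation introduces one auxiliary variable per gate.
Total variables = inputs + gates = 11 + 50 = 61.

61


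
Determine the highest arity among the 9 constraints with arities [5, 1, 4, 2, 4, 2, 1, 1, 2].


The arities are: 5, 1, 4, 2, 4, 2, 1, 1, 2.
Scan for the maximum value.
Maximum arity = 5.

5


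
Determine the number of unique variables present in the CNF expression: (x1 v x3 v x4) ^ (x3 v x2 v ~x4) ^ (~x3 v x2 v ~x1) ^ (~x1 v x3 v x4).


Identify each distinct variable in the formula.
Variables found: x1, x2, x3, x4.
Total distinct variables = 4.

4


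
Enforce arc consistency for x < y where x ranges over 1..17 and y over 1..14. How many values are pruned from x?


For the constraint x < y, x needs a supporting value in y's domain.
x can be at most 13 (one less than y's maximum).
Valid x values from domain: 13 out of 17.
Pruned = 17 - 13 = 4.

4


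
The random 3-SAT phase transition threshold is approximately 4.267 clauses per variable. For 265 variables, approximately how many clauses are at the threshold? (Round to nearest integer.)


The 3-SAT phase transition occurs at approximately 4.267 clauses per variable.
m = 4.267 * 265 = 1130.755.
Rounded to nearest integer: 1131.

1131


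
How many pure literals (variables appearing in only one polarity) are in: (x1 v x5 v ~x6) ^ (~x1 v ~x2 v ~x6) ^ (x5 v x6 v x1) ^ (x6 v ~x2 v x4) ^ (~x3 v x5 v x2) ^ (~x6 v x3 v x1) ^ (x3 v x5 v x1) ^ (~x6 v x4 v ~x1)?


A pure literal appears in only one polarity across all clauses.
Pure literals: x4 (positive only), x5 (positive only).
Count = 2.

2


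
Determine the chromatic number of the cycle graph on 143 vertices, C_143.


An odd cycle cannot be 2-colored: alternating two colors around the cycle returns to the start with a conflict.
Since 143 is odd, three colors are required (and three suffice).
Chromatic number = 3.

3


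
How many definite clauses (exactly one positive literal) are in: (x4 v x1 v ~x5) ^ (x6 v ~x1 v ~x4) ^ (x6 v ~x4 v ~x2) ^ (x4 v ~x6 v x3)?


A definite clause has exactly one positive literal.
Clause 1: 2 positive -> not definite
Clause 2: 1 positive -> definite
Clause 3: 1 positive -> definite
Clause 4: 2 positive -> not definite
Definite clause count = 2.

2


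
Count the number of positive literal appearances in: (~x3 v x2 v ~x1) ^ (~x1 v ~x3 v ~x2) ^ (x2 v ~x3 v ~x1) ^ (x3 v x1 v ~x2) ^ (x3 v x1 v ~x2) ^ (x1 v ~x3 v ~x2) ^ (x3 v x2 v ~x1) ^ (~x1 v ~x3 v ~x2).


Scan each clause for unnegated literals.
Clause 1: 1 positive; Clause 2: 0 positive; Clause 3: 1 positive; Clause 4: 2 positive; Clause 5: 2 positive; Clause 6: 1 positive; Clause 7: 2 positive; Clause 8: 0 positive.
Total positive literal occurrences = 9.

9


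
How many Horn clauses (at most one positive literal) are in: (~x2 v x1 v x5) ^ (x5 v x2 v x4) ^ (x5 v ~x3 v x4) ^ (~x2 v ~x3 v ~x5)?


A Horn clause has at most one positive literal.
Clause 1: 2 positive lit(s) -> not Horn
Clause 2: 3 positive lit(s) -> not Horn
Clause 3: 2 positive lit(s) -> not Horn
Clause 4: 0 positive lit(s) -> Horn
Total Horn clauses = 1.

1


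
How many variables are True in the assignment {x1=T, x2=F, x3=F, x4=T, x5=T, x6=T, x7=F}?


The weight is the number of variables assigned True.
True variables: x1, x4, x5, x6.
Weight = 4.

4


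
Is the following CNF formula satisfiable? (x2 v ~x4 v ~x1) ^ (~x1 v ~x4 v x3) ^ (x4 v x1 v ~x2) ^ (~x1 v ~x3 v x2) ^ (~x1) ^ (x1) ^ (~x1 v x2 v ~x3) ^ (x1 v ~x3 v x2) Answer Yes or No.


Check all 16 possible truth assignments.
Number of satisfying assignments found: 0.
The formula is unsatisfiable.

No


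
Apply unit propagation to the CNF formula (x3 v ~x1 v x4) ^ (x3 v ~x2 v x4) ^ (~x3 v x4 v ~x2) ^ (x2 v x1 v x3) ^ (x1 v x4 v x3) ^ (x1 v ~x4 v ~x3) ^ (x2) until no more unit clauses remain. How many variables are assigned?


Unit propagation repeatedly assigns the literal in any unit clause, then simplifies.
Assignments in order: x2 = T.
No further unit clauses remain.
Total variables assigned = 1.

1


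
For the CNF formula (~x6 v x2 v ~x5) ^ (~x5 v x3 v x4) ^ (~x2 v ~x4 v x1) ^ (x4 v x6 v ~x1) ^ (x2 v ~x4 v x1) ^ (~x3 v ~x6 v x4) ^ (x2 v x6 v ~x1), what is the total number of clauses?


Each group enclosed in parentheses joined by ^ is one clause.
Counting the conjuncts: 7 clauses.

7


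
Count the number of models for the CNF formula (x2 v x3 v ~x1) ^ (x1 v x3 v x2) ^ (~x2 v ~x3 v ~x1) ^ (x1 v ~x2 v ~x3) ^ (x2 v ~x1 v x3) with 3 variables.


Enumerate all 8 truth assignments over 3 variables.
Test each against every clause.
Satisfying assignments found: 4.

4


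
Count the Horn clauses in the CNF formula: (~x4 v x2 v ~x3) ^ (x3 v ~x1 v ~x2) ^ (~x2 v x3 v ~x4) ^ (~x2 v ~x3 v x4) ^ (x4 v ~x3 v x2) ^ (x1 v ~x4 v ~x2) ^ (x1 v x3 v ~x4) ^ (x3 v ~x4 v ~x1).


A Horn clause has at most one positive literal.
Clause 1: 1 positive lit(s) -> Horn
Clause 2: 1 positive lit(s) -> Horn
Clause 3: 1 positive lit(s) -> Horn
Clause 4: 1 positive lit(s) -> Horn
Clause 5: 2 positive lit(s) -> not Horn
Clause 6: 1 positive lit(s) -> Horn
Clause 7: 2 positive lit(s) -> not Horn
Clause 8: 1 positive lit(s) -> Horn
Total Horn clauses = 6.

6


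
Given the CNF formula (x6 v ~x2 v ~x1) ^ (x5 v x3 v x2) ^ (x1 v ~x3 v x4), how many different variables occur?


Identify each distinct variable in the formula.
Variables found: x1, x2, x3, x4, x5, x6.
Total distinct variables = 6.

6


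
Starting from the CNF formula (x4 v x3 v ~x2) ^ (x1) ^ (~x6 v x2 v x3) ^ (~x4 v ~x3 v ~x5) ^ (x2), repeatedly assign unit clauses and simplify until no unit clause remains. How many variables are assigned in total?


Unit propagation repeatedly assigns the literal in any unit clause, then simplifies.
Assignments in order: x1 = T, x2 = T.
No further unit clauses remain.
Total variables assigned = 2.

2


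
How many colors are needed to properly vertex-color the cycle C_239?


An odd cycle cannot be 2-colored: alternating two colors around the cycle returns to the start with a conflict.
Since 239 is odd, three colors are required (and three suffice).
Chromatic number = 3.

3


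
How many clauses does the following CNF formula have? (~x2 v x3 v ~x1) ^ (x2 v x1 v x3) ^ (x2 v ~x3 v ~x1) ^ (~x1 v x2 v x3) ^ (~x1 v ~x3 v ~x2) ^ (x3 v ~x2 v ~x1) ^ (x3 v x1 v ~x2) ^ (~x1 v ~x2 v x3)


Each group enclosed in parentheses joined by ^ is one clause.
Counting the conjuncts: 8 clauses.

8


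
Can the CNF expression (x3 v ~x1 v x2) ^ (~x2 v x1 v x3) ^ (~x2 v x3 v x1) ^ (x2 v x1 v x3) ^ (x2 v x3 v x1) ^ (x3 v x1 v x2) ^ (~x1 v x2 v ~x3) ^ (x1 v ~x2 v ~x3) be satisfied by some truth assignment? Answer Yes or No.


Check all 8 possible truth assignments.
Number of satisfying assignments found: 3.
The formula is satisfiable.

Yes


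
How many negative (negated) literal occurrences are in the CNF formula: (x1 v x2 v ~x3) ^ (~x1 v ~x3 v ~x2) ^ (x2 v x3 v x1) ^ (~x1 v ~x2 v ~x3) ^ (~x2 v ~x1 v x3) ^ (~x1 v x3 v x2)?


Scan each clause for negated literals.
Clause 1: 1 negative; Clause 2: 3 negative; Clause 3: 0 negative; Clause 4: 3 negative; Clause 5: 2 negative; Clause 6: 1 negative.
Total negative literal occurrences = 10.

10


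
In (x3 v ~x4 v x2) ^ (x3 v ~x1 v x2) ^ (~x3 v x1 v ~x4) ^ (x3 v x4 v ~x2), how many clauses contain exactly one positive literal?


A definite clause has exactly one positive literal.
Clause 1: 2 positive -> not definite
Clause 2: 2 positive -> not definite
Clause 3: 1 positive -> definite
Clause 4: 2 positive -> not definite
Definite clause count = 1.

1


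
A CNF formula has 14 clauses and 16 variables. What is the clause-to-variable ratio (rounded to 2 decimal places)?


Clause-to-variable ratio = clauses / variables.
14 / 16 = 0.88.

0.88


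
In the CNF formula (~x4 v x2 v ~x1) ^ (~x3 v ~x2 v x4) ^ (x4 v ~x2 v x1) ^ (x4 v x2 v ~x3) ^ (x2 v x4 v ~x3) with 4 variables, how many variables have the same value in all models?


Find all satisfying assignments: 9 model(s).
Check which variables have the same value in every model.
No variable is fixed across all models.
Backbone size = 0.

0


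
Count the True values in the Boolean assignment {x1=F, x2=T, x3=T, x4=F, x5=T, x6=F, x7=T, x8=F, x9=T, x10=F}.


The weight is the number of variables assigned True.
True variables: x2, x3, x5, x7, x9.
Weight = 5.

5


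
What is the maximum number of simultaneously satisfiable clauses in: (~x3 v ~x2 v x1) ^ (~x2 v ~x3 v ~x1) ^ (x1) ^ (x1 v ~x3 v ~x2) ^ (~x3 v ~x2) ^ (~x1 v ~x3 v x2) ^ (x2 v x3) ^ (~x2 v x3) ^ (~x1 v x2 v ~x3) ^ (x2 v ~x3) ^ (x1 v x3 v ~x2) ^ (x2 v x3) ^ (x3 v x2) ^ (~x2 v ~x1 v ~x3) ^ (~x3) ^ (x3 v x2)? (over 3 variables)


Enumerate all 8 truth assignments.
For each, count how many of the 16 clauses are satisfied.
The formula is not fully satisfiable, so the maximum is below 16.
Maximum simultaneously satisfiable clauses = 15.

15


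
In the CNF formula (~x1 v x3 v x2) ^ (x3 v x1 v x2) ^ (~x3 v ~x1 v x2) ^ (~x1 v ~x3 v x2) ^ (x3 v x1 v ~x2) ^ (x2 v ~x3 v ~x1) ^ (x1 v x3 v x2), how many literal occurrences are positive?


Scan each clause for unnegated literals.
Clause 1: 2 positive; Clause 2: 3 positive; Clause 3: 1 positive; Clause 4: 1 positive; Clause 5: 2 positive; Clause 6: 1 positive; Clause 7: 3 positive.
Total positive literal occurrences = 13.

13


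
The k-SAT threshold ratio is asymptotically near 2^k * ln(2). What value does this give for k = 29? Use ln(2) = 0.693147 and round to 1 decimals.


Using the asymptotic formula: threshold ~ 2^k * ln(2).
2^29 = 536870912.
536870912 * 0.693147 = 372130462.0.

372130462.0


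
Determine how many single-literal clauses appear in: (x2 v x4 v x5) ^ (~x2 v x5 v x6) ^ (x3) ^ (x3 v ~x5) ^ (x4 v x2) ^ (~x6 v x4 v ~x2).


A unit clause contains exactly one literal.
Unit clauses found: (x3).
Count = 1.

1


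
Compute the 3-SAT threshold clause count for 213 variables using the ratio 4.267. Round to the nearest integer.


The 3-SAT phase transition occurs at approximately 4.267 clauses per variable.
m = 4.267 * 213 = 908.871.
Rounded to nearest integer: 909.

909


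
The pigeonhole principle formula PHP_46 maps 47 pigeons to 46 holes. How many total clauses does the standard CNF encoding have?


The PHP encoding has two parts:
1) At-least-one-hole clauses: 47 (one per pigeon, each with 46 literals).
2) At-most-one-pigeon-per-hole clauses: 46 holes * C(47,2) = 46 * 1081 = 49726.
Total clauses = 47 + 49726 = 49773.

49773


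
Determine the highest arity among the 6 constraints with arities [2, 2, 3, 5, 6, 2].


The arities are: 2, 2, 3, 5, 6, 2.
Scan for the maximum value.
Maximum arity = 6.

6


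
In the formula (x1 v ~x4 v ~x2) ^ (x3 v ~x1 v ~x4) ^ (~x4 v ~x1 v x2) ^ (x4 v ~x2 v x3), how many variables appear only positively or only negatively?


A pure literal appears in only one polarity across all clauses.
Pure literals: x3 (positive only).
Count = 1.

1


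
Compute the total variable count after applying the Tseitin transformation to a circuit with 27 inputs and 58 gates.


The Tseitin transformation introduces one auxiliary variable per gate.
Total variables = inputs + gates = 27 + 58 = 85.

85


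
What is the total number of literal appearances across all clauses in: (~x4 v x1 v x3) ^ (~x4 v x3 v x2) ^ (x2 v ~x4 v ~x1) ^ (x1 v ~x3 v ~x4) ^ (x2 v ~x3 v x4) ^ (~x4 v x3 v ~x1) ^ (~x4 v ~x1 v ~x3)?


Clause lengths: 3, 3, 3, 3, 3, 3, 3.
Sum = 3 + 3 + 3 + 3 + 3 + 3 + 3 = 21.

21


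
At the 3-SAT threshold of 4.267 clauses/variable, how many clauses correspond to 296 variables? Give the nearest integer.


The 3-SAT phase transition occurs at approximately 4.267 clauses per variable.
m = 4.267 * 296 = 1263.032.
Rounded to nearest integer: 1263.

1263


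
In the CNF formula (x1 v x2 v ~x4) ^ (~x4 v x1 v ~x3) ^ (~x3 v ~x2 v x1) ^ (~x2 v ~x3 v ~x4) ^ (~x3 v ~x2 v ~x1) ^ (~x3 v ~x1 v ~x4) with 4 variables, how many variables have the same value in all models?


Find all satisfying assignments: 9 model(s).
Check which variables have the same value in every model.
No variable is fixed across all models.
Backbone size = 0.

0


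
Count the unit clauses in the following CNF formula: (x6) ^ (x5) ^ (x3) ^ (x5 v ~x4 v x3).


A unit clause contains exactly one literal.
Unit clauses found: (x6), (x5), (x3).
Count = 3.

3


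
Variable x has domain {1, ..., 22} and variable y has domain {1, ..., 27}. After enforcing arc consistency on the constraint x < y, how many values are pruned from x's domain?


For the constraint x < y, x needs a supporting value in y's domain.
x can be at most 26 (one less than y's maximum).
Valid x values from domain: 22 out of 22.
Pruned = 22 - 22 = 0.

0


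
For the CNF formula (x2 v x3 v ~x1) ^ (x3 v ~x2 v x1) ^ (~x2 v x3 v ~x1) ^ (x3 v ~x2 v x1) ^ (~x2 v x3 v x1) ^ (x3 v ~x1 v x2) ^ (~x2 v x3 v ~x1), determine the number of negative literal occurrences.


Scan each clause for negated literals.
Clause 1: 1 negative; Clause 2: 1 negative; Clause 3: 2 negative; Clause 4: 1 negative; Clause 5: 1 negative; Clause 6: 1 negative; Clause 7: 2 negative.
Total negative literal occurrences = 9.

9


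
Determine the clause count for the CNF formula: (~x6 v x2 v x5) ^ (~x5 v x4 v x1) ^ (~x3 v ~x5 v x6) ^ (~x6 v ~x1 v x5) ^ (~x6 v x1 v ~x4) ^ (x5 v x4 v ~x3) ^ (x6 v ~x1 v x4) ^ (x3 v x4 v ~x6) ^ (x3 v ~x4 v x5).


Each group enclosed in parentheses joined by ^ is one clause.
Counting the conjuncts: 9 clauses.

9


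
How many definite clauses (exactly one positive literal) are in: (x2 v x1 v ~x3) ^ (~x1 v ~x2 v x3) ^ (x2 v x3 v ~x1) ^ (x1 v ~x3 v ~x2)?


A definite clause has exactly one positive literal.
Clause 1: 2 positive -> not definite
Clause 2: 1 positive -> definite
Clause 3: 2 positive -> not definite
Clause 4: 1 positive -> definite
Definite clause count = 2.

2


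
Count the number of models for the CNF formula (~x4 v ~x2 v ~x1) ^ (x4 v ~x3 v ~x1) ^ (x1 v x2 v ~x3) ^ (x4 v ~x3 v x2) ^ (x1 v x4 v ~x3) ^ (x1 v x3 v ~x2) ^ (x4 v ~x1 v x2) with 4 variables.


Enumerate all 16 truth assignments over 4 variables.
Test each against every clause.
Satisfying assignments found: 6.

6


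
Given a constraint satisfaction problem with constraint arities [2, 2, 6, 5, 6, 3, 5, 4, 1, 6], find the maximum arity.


The arities are: 2, 2, 6, 5, 6, 3, 5, 4, 1, 6.
Scan for the maximum value.
Maximum arity = 6.

6


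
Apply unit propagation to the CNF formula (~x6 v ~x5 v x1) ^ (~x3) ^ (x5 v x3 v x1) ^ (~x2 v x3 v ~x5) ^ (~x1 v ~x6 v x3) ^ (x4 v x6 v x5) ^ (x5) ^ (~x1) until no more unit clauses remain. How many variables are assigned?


Unit propagation repeatedly assigns the literal in any unit clause, then simplifies.
Assignments in order: x3 = F, x5 = T, x2 = F, x1 = F, x6 = F.
No further unit clauses remain.
Total variables assigned = 5.

5


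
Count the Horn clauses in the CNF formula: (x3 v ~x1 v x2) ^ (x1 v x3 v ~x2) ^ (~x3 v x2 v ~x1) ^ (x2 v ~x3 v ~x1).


A Horn clause has at most one positive literal.
Clause 1: 2 positive lit(s) -> not Horn
Clause 2: 2 positive lit(s) -> not Horn
Clause 3: 1 positive lit(s) -> Horn
Clause 4: 1 positive lit(s) -> Horn
Total Horn clauses = 2.

2


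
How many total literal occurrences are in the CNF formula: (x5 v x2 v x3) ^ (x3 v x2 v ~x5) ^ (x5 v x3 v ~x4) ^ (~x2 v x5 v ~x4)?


Clause lengths: 3, 3, 3, 3.
Sum = 3 + 3 + 3 + 3 = 12.

12


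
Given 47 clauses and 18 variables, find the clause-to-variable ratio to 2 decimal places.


Clause-to-variable ratio = clauses / variables.
47 / 18 = 2.61.

2.61


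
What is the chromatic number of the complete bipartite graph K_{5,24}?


K_{5,24} is bipartite by definition: the two parts are independent sets, with every edge crossing between them.
Color all vertices in one part with color 1 and all vertices in the other part with color 2.
Since the graph has at least one edge, one color does not suffice.
Chromatic number = 2.

2


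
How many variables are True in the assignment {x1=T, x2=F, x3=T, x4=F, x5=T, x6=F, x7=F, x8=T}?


The weight is the number of variables assigned True.
True variables: x1, x3, x5, x8.
Weight = 4.

4


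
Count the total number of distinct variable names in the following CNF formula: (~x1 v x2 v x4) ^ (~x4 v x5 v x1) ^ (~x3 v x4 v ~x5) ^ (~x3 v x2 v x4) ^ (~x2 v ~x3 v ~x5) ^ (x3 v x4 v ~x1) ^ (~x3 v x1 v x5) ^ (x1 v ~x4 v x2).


Identify each distinct variable in the formula.
Variables found: x1, x2, x3, x4, x5.
Total distinct variables = 5.

5


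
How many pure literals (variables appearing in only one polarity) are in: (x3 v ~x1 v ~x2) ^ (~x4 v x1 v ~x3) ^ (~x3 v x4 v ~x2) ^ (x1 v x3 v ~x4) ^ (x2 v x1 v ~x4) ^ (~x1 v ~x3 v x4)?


A pure literal appears in only one polarity across all clauses.
No pure literals found.
Count = 0.

0


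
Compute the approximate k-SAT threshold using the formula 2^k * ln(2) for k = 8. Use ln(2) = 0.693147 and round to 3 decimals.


Using the asymptotic formula: threshold ~ 2^k * ln(2).
2^8 = 256.
256 * 0.693147 = 177.446.

177.446


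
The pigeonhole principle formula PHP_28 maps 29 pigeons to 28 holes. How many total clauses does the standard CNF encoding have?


The PHP encoding has two parts:
1) At-least-one-hole clauses: 29 (one per pigeon, each with 28 literals).
2) At-most-one-pigeon-per-hole clauses: 28 holes * C(29,2) = 28 * 406 = 11368.
Total clauses = 29 + 11368 = 11397.

11397


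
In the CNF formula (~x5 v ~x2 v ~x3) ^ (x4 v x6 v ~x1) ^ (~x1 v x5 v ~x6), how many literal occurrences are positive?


Scan each clause for unnegated literals.
Clause 1: 0 positive; Clause 2: 2 positive; Clause 3: 1 positive.
Total positive literal occurrences = 3.

3


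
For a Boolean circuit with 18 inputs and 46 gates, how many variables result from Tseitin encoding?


The Tseitin transformation introduces one auxiliary variable per gate.
Total variables = inputs + gates = 18 + 46 = 64.

64


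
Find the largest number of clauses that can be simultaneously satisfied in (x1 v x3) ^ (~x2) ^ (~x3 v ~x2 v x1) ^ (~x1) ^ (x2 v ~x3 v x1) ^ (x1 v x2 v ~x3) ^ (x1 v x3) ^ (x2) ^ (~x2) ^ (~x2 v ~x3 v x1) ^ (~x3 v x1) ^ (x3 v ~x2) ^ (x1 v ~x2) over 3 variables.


Enumerate all 8 truth assignments.
For each, count how many of the 13 clauses are satisfied.
The formula is not fully satisfiable, so the maximum is below 13.
Maximum simultaneously satisfiable clauses = 11.

11


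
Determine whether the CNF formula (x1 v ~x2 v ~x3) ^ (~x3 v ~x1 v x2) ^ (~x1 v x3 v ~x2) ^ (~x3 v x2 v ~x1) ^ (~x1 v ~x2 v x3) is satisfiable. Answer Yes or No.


Check all 8 possible truth assignments.
Number of satisfying assignments found: 5.
The formula is satisfiable.

Yes


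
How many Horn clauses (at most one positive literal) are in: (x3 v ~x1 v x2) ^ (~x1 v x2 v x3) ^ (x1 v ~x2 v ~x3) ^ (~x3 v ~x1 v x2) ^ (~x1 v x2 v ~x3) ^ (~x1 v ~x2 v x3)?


A Horn clause has at most one positive literal.
Clause 1: 2 positive lit(s) -> not Horn
Clause 2: 2 positive lit(s) -> not Horn
Clause 3: 1 positive lit(s) -> Horn
Clause 4: 1 positive lit(s) -> Horn
Clause 5: 1 positive lit(s) -> Horn
Clause 6: 1 positive lit(s) -> Horn
Total Horn clauses = 4.

4


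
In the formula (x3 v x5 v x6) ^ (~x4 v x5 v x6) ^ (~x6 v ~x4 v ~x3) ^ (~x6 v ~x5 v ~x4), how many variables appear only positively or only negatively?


A pure literal appears in only one polarity across all clauses.
Pure literals: x4 (negative only).
Count = 1.

1


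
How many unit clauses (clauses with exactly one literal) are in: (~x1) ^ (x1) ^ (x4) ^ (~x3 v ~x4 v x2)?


A unit clause contains exactly one literal.
Unit clauses found: (~x1), (x1), (x4).
Count = 3.

3


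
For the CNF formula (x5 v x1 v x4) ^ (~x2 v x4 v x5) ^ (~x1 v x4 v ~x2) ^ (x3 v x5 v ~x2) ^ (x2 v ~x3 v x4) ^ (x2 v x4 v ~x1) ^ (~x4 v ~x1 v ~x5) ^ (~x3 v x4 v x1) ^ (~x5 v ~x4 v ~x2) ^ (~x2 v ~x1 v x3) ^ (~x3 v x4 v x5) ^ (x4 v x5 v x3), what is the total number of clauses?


Each group enclosed in parentheses joined by ^ is one clause.
Counting the conjuncts: 12 clauses.

12


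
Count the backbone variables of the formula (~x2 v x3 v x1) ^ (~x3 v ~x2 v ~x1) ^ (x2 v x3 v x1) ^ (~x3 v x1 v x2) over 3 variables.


Find all satisfying assignments: 4 model(s).
Check which variables have the same value in every model.
No variable is fixed across all models.
Backbone size = 0.

0


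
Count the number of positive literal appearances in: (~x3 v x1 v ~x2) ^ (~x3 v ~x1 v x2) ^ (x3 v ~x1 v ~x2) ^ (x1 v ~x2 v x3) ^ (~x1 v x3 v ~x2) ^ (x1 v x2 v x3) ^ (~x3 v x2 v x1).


Scan each clause for unnegated literals.
Clause 1: 1 positive; Clause 2: 1 positive; Clause 3: 1 positive; Clause 4: 2 positive; Clause 5: 1 positive; Clause 6: 3 positive; Clause 7: 2 positive.
Total positive literal occurrences = 11.

11


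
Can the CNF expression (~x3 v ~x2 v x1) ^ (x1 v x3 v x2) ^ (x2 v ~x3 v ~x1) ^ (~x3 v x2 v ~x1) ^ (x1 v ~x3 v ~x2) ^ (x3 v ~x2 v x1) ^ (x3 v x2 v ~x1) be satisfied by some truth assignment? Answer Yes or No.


Check all 8 possible truth assignments.
Number of satisfying assignments found: 3.
The formula is satisfiable.

Yes


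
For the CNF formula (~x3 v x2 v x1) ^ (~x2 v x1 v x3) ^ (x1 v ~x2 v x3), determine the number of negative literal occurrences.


Scan each clause for negated literals.
Clause 1: 1 negative; Clause 2: 1 negative; Clause 3: 1 negative.
Total negative literal occurrences = 3.

3


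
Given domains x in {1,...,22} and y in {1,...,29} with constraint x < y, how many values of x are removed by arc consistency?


For the constraint x < y, x needs a supporting value in y's domain.
x can be at most 28 (one less than y's maximum).
Valid x values from domain: 22 out of 22.
Pruned = 22 - 22 = 0.

0


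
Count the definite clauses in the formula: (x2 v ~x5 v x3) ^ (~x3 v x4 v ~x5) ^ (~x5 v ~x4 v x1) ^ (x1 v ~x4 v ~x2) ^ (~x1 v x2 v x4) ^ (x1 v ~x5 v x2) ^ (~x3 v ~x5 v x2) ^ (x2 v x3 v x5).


A definite clause has exactly one positive literal.
Clause 1: 2 positive -> not definite
Clause 2: 1 positive -> definite
Clause 3: 1 positive -> definite
Clause 4: 1 positive -> definite
Clause 5: 2 positive -> not definite
Clause 6: 2 positive -> not definite
Clause 7: 1 positive -> definite
Clause 8: 3 positive -> not definite
Definite clause count = 4.

4


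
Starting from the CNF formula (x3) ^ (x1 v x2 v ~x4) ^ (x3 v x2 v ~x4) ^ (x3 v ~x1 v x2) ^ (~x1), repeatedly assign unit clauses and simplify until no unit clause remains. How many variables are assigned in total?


Unit propagation repeatedly assigns the literal in any unit clause, then simplifies.
Assignments in order: x3 = T, x1 = F.
No further unit clauses remain.
Total variables assigned = 2.

2


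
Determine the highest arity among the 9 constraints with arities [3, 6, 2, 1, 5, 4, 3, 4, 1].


The arities are: 3, 6, 2, 1, 5, 4, 3, 4, 1.
Scan for the maximum value.
Maximum arity = 6.

6


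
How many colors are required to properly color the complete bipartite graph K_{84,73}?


K_{84,73} is bipartite by definition: the two parts are independent sets, with every edge crossing between them.
Color all vertices in one part with color 1 and all vertices in the other part with color 2.
Since the graph has at least one edge, one color does not suffice.
Chromatic number = 2.

2


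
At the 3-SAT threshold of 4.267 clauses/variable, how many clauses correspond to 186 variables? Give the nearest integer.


The 3-SAT phase transition occurs at approximately 4.267 clauses per variable.
m = 4.267 * 186 = 793.662.
Rounded to nearest integer: 794.

794


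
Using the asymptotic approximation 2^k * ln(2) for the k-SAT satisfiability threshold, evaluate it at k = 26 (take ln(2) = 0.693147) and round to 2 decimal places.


Using the asymptotic formula: threshold ~ 2^k * ln(2).
2^26 = 67108864.
67108864 * 0.693147 = 46516307.76.

46516307.76


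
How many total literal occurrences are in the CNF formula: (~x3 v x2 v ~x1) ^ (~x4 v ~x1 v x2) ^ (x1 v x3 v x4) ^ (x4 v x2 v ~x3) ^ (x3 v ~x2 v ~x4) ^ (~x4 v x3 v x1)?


Clause lengths: 3, 3, 3, 3, 3, 3.
Sum = 3 + 3 + 3 + 3 + 3 + 3 = 18.

18


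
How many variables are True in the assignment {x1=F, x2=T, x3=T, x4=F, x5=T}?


The weight is the number of variables assigned True.
True variables: x2, x3, x5.
Weight = 3.

3


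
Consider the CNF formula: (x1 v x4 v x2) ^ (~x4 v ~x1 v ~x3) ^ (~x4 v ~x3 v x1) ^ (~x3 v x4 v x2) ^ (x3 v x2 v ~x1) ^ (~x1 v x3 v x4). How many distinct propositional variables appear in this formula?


Identify each distinct variable in the formula.
Variables found: x1, x2, x3, x4.
Total distinct variables = 4.

4


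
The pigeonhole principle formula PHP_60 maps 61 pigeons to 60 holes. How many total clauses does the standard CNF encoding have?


The PHP encoding has two parts:
1) At-least-one-hole clauses: 61 (one per pigeon, each with 60 literals).
2) At-most-one-pigeon-per-hole clauses: 60 holes * C(61,2) = 60 * 1830 = 109800.
Total clauses = 61 + 109800 = 109861.

109861


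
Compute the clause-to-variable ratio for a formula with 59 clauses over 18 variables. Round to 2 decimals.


Clause-to-variable ratio = clauses / variables.
59 / 18 = 3.28.

3.28


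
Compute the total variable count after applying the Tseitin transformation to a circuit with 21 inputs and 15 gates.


The Tseitin transformation introduces one auxiliary variable per gate.
Total variables = inputs + gates = 21 + 15 = 36.

36


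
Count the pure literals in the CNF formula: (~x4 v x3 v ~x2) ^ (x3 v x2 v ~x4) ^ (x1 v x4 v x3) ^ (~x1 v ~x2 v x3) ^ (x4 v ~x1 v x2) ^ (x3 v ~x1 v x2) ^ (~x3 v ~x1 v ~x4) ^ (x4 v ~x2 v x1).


A pure literal appears in only one polarity across all clauses.
No pure literals found.
Count = 0.

0


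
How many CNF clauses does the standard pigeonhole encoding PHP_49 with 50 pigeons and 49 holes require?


The PHP encoding has two parts:
1) At-least-one-hole clauses: 50 (one per pigeon, each with 49 literals).
2) At-most-one-pigeon-per-hole clauses: 49 holes * C(50,2) = 49 * 1225 = 60025.
Total clauses = 50 + 60025 = 60075.

60075


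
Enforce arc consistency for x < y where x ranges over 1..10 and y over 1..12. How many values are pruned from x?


For the constraint x < y, x needs a supporting value in y's domain.
x can be at most 11 (one less than y's maximum).
Valid x values from domain: 10 out of 10.
Pruned = 10 - 10 = 0.

0


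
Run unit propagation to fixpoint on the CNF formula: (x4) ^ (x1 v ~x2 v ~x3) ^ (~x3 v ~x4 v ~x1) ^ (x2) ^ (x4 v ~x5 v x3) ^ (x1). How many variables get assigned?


Unit propagation repeatedly assigns the literal in any unit clause, then simplifies.
Assignments in order: x4 = T, x2 = T, x1 = T, x3 = F.
No further unit clauses remain.
Total variables assigned = 4.

4


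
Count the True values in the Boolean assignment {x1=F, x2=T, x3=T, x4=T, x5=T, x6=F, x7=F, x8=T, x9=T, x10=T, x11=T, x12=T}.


The weight is the number of variables assigned True.
True variables: x2, x3, x4, x5, x8, x9, x10, x11, x12.
Weight = 9.

9


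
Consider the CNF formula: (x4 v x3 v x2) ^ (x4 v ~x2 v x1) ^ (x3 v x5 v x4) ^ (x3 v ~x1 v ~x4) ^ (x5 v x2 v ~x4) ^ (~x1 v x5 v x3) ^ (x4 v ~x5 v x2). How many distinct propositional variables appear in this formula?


Identify each distinct variable in the formula.
Variables found: x1, x2, x3, x4, x5.
Total distinct variables = 5.

5
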